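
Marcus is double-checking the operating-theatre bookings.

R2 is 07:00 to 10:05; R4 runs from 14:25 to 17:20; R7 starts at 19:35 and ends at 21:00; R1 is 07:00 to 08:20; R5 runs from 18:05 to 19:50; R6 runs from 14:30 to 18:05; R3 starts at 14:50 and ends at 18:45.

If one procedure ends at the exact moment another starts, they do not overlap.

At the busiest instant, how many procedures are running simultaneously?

Sweep the timeline, counting +1 at each start and −1 at each end (ends before starts at a tie):
07:00 start R1 → 1
07:00 start R2 → 2
08:20 end R1 → 1
10:05 end R2 → 0
14:25 start R4 → 1
14:30 start R6 → 2
14:50 start R3 → 3
17:20 end R4 → 2
18:05 end R6 → 1
18:05 start R5 → 2
18:45 end R3 → 1
19:35 start R7 → 2
19:50 end R5 → 1
21:00 end R7 → 0
Peak is 3, at 14:50 (R3, R4, R6).

3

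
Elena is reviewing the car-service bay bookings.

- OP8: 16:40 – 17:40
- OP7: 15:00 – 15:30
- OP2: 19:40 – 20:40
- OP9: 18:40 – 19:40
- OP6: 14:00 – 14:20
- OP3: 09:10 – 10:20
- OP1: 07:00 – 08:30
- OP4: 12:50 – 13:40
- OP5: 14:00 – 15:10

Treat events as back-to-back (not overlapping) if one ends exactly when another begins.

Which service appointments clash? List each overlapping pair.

OP5 & OP6, OP5 & OP7

Sorted by start: OP1, OP3, OP4, OP5, OP6, OP7, OP8, OP9, OP2.
OP3 starts after OP1 ends, so OP1 has no further overlaps.
OP4 starts after OP3 ends, so OP3 has no further overlaps.
OP5 starts after OP4 ends, so OP4 has no further overlaps.
OP6 starts before OP5 ends → OP5 and OP6 overlap.
OP7 starts before OP5 ends → OP5 and OP7 overlap.
OP8 starts after OP5 ends, so OP5 has no further overlaps.
OP7 starts after OP6 ends, so OP6 has no further overlaps.
OP8 starts after OP7 ends, so OP7 has no further overlaps.
OP9 starts after OP8 ends, so OP8 has no further overlaps.
OP2 starts exactly when OP9 ends (back-to-back, no overlap).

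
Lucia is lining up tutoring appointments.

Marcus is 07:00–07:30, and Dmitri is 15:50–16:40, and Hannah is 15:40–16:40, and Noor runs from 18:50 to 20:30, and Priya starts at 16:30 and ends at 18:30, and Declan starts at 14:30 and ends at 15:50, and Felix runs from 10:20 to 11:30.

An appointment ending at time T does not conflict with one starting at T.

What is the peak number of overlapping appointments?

3

Sweep the timeline, counting +1 at each start and −1 at each end (ends before starts at a tie):
07:00 start Marcus → 1
07:30 end Marcus → 0
10:20 start Felix → 1
11:30 end Felix → 0
14:30 start Declan → 1
15:40 start Hannah → 2
15:50 end Declan → 1
15:50 start Dmitri → 2
16:30 start Priya → 3
16:40 end Dmitri → 2
16:40 end Hannah → 1
18:30 end Priya → 0
18:50 start Noor → 1
20:30 end Noor → 0
Peak is 3, at 16:30 (Dmitri, Hannah, Priya).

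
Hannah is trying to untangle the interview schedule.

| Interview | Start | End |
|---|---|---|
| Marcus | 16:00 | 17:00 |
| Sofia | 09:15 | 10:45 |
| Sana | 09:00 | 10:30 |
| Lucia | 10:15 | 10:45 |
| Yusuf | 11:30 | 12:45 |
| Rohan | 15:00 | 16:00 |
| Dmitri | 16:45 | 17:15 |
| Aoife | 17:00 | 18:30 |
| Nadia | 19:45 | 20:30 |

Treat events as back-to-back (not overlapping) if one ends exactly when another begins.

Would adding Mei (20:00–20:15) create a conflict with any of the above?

Sana: ends 10:30 at or before Mei starts 20:00 → clear.
Sofia: ends 10:45 at or before Mei starts 20:00 → clear.
Lucia: ends 10:45 at or before Mei starts 20:00 → clear.
Yusuf: ends 12:45 at or before Mei starts 20:00 → clear.
Rohan: ends 16:00 at or before Mei starts 20:00 → clear.
Marcus: ends 17:00 at or before Mei starts 20:00 → clear.
Dmitri: ends 17:15 at or before Mei starts 20:00 → clear.
Aoife: ends 18:30 at or before Mei starts 20:00 → clear.
Nadia: starts 19:45 before Mei ends 20:15, and ends 20:30 after Mei starts 20:00 → overlap.
Mei overlaps Nadia.

Yes — it overlaps Nadia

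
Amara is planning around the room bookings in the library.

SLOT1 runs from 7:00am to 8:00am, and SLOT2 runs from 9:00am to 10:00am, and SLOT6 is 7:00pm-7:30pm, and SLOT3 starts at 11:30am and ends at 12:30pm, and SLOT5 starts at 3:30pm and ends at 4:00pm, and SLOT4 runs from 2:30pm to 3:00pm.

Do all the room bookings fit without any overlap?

Sorted by start: SLOT1, SLOT2, SLOT3, SLOT4, SLOT5, SLOT6.
SLOT2 starts after SLOT1 ends; SLOT1 is clear from here.
SLOT3 starts after SLOT2 ends; SLOT2 is clear from here.
SLOT4 starts after SLOT3 ends; SLOT3 is clear from here.
SLOT5 starts after SLOT4 ends; SLOT4 is clear from here.
SLOT6 starts after SLOT5 ends.
Every pair is clear; the schedule has no overlaps.

Yes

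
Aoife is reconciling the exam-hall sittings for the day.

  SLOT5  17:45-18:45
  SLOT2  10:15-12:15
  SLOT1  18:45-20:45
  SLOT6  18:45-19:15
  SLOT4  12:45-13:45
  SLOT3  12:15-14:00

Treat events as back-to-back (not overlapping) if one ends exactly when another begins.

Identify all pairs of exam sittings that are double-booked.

SLOT1 & SLOT6, SLOT3 & SLOT4

Two intervals overlap when each starts before the other ends.
Sorted by start: SLOT2, SLOT3, SLOT4, SLOT5, SLOT1, SLOT6.
SLOT3 starts exactly when SLOT2 ends (back-to-back, no overlap), so nothing later overlaps SLOT2 either.
SLOT4 starts before SLOT3 ends → SLOT3 and SLOT4 overlap.
SLOT5 starts after SLOT3 ends, so nothing later overlaps SLOT3 either.
SLOT5 starts after SLOT4 ends, so nothing later overlaps SLOT4 either.
SLOT1 starts exactly when SLOT5 ends (back-to-back, no overlap), so nothing later overlaps SLOT5 either.
SLOT6 starts before SLOT1 ends → SLOT1 and SLOT6 overlap.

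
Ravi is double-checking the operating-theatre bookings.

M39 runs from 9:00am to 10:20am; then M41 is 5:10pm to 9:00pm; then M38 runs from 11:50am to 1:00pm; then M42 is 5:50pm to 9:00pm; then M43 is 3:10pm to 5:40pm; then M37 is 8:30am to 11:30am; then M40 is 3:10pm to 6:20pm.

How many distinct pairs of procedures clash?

Two intervals overlap when each starts before the other ends.
Sorted by start: M37, M39, M38, M40, M43, M41, M42.
M39 starts before M37 ends → M37 and M39 overlap.
M38 starts after M37 ends — done with M37.
M38 starts after M39 ends — done with M39.
M40 starts after M38 ends — done with M38.
M43 starts before M40 ends → M40 and M43 overlap.
M41 starts before M40 ends → M40 and M41 overlap.
M42 starts before M40 ends → M40 and M42 overlap.
M41 starts before M43 ends → M43 and M41 overlap.
M42 starts after M43 ends.
M42 starts before M41 ends → M41 and M42 overlap.
Overlapping pairs: M37 & M39, M40 & M41, M40 & M42, M40 & M43, M41 & M42, M41 & M43 — 6 in total.

6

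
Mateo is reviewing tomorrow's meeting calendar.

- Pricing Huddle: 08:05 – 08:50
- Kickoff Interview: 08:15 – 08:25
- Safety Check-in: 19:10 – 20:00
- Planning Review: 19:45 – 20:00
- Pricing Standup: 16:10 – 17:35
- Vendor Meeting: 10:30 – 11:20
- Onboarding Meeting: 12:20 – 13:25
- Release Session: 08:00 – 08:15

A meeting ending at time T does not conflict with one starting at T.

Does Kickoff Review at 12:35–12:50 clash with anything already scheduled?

Release Session: ends 08:15 at or before Kickoff Review starts 12:35 → clear.
Pricing Huddle: ends 08:50 at or before Kickoff Review starts 12:35 → clear.
Kickoff Interview: ends 08:25 at or before Kickoff Review starts 12:35 → clear.
Vendor Meeting: ends 11:20 at or before Kickoff Review starts 12:35 → clear.
Onboarding Meeting: starts 12:20 before Kickoff Review ends 12:50, and ends 13:25 after Kickoff Review starts 12:35 → overlap.
Pricing Standup: starts 16:10 at or after Kickoff Review ends 12:50 → clear.
Safety Check-in: starts 19:10 at or after Kickoff Review ends 12:50 → clear.
Planning Review: starts 19:45 at or after Kickoff Review ends 12:50 → clear.
Kickoff Review overlaps Onboarding Meeting.

Yes — it overlaps Onboarding Meeting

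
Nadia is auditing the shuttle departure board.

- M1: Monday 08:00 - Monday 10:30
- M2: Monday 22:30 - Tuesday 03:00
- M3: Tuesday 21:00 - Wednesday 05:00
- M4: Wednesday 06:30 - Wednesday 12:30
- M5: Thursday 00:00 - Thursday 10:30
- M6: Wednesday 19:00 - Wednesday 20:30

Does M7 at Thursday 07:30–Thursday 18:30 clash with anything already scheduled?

Yes — it overlaps M5

M1: ends Monday 10:30 at or before M7 starts Thursday 07:30 → clear.
M2: ends Tuesday 03:00 at or before M7 starts Thursday 07:30 → clear.
M3: ends Wednesday 05:00 at or before M7 starts Thursday 07:30 → clear.
M4: ends Wednesday 12:30 at or before M7 starts Thursday 07:30 → clear.
M6: ends Wednesday 20:30 at or before M7 starts Thursday 07:30 → clear.
M5: starts Thursday 00:00 before M7 ends Thursday 18:30, and ends Thursday 10:30 after M7 starts Thursday 07:30 → overlap.
M7 overlaps M5.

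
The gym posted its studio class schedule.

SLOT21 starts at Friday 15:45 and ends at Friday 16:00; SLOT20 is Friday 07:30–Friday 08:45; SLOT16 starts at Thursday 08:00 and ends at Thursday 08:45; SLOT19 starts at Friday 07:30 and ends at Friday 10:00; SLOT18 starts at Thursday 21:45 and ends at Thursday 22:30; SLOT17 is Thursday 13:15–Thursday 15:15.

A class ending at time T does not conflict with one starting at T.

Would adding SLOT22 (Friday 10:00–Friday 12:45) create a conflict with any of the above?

SLOT16: ends Thursday 08:45 at or before SLOT22 starts Friday 10:00 → clear.
SLOT17: ends Thursday 15:15 at or before SLOT22 starts Friday 10:00 → clear.
SLOT18: ends Thursday 22:30 at or before SLOT22 starts Friday 10:00 → clear.
SLOT19: ends Friday 10:00 at or before SLOT22 starts Friday 10:00 → clear.
SLOT20: ends Friday 08:45 at or before SLOT22 starts Friday 10:00 → clear.
SLOT21: starts Friday 15:45 at or after SLOT22 ends Friday 12:45 → clear.

No — it doesn't clash with anything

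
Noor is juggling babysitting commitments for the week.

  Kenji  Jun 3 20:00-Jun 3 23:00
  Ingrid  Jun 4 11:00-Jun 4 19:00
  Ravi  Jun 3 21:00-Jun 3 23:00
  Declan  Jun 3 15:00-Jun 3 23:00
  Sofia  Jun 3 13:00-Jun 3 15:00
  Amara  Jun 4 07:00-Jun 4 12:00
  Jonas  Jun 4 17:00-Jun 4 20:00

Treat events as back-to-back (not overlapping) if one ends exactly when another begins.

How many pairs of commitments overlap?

Sorted by start: Sofia, Declan, Kenji, Ravi, Amara, Ingrid, Jonas.
Declan starts exactly when Sofia ends (back-to-back, no overlap) — done with Sofia.
Kenji starts before Declan ends → Declan and Kenji overlap.
Ravi starts before Declan ends → Declan and Ravi overlap.
Amara starts after Declan ends — done with Declan.
Ravi starts before Kenji ends → Kenji and Ravi overlap.
Amara starts after Kenji ends — done with Kenji.
Amara starts after Ravi ends — done with Ravi.
Ingrid starts before Amara ends → Amara and Ingrid overlap.
Jonas starts after Amara ends.
Jonas starts before Ingrid ends → Ingrid and Jonas overlap.
Overlapping pairs: Amara & Ingrid, Declan & Kenji, Declan & Ravi, Ingrid & Jonas, Kenji & Ravi — 5 in total.

5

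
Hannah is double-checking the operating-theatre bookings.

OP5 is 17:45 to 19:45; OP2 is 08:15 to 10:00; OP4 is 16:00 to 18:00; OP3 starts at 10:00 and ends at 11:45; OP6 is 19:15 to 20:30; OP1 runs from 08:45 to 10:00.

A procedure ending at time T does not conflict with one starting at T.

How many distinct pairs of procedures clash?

3

Sorted by start: OP2, OP1, OP3, OP4, OP5, OP6.
OP1 starts before OP2 ends → OP2 and OP1 overlap.
OP3 starts exactly when OP2 ends (back-to-back, no overlap); OP2 is clear from here.
OP3 starts exactly when OP1 ends (back-to-back, no overlap); OP1 is clear from here.
OP4 starts after OP3 ends; OP3 is clear from here.
OP5 starts before OP4 ends → OP4 and OP5 overlap.
OP6 starts after OP4 ends.
OP6 starts before OP5 ends → OP5 and OP6 overlap.
Overlapping pairs: OP1 & OP2, OP4 & OP5, OP5 & OP6 — 3 in total.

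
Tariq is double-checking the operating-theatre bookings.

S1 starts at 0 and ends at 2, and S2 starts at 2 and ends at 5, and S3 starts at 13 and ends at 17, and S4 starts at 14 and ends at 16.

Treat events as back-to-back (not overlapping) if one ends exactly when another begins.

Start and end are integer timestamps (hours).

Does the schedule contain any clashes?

Sorted by start: S1, S2, S3, S4.
S2 starts exactly when S1 ends (back-to-back, no overlap); S1 is clear from here.
S3 starts after S2 ends; S2 is clear from here.
S4 starts before S3 ends → S3 and S4 overlap.
That's a conflict, so the schedule is not conflict-free.

Yes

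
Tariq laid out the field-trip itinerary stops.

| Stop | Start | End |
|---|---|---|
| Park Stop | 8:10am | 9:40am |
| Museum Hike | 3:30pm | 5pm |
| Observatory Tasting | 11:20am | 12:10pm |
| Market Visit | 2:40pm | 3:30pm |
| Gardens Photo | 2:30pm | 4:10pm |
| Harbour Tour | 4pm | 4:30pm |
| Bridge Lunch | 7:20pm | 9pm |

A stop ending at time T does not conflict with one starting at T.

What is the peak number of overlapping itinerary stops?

3

Walk through starts and ends in time order (an end at T is processed before a start at T):
8:10am start Park Stop → 1
9:40am end Park Stop → 0
11:20am start Observatory Tasting → 1
12:10pm end Observatory Tasting → 0
2:30pm start Gardens Photo → 1
2:40pm start Market Visit → 2
3:30pm end Market Visit → 1
3:30pm start Museum Hike → 2
4pm start Harbour Tour → 3
4:10pm end Gardens Photo → 2
4:30pm end Harbour Tour → 1
5pm end Museum Hike → 0
7:20pm start Bridge Lunch → 1
9pm end Bridge Lunch → 0
Peak is 3, at 4pm (Gardens Photo, Harbour Tour, Museum Hike).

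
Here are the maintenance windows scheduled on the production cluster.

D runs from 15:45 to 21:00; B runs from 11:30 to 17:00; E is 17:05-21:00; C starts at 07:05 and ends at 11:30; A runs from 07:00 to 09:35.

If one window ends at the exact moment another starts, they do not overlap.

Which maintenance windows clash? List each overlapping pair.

A & C, B & D, D & E

Sorted by start: A, C, B, D, E.
C starts before A ends → A and C overlap.
B starts after A ends, so A has no further overlaps.
B starts exactly when C ends (back-to-back, no overlap), so C has no further overlaps.
D starts before B ends → B and D overlap.
E starts after B ends.
E starts before D ends → D and E overlap.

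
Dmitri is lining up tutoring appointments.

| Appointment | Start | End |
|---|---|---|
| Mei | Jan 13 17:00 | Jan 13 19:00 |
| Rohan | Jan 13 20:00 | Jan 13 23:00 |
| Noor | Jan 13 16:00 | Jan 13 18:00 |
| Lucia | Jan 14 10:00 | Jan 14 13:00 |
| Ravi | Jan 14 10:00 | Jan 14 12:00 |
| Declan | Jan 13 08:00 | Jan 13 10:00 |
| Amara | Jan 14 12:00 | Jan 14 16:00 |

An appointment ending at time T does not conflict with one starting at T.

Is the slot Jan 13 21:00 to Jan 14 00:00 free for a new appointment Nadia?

No — it overlaps Rohan

Declan: ends Jan 13 10:00 at or before Nadia starts Jan 13 21:00 → clear.
Noor: ends Jan 13 18:00 at or before Nadia starts Jan 13 21:00 → clear.
Mei: ends Jan 13 19:00 at or before Nadia starts Jan 13 21:00 → clear.
Rohan: starts Jan 13 20:00 before Nadia ends Jan 14 00:00, and ends Jan 13 23:00 after Nadia starts Jan 13 21:00 → overlap.
Lucia: starts Jan 14 10:00 at or after Nadia ends Jan 14 00:00 → clear.
Ravi: starts Jan 14 10:00 at or after Nadia ends Jan 14 00:00 → clear.
Amara: starts Jan 14 12:00 at or after Nadia ends Jan 14 00:00 → clear.
Nadia overlaps Rohan.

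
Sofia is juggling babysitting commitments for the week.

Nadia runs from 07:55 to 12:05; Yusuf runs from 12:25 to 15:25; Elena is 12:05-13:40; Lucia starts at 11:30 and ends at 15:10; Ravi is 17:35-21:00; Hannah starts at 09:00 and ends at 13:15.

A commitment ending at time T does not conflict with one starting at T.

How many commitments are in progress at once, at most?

Sort all start/end points and keep a running count:
07:55 start Nadia → 1
09:00 start Hannah → 2
11:30 start Lucia → 3
12:05 end Nadia → 2
12:05 start Elena → 3
12:25 start Yusuf → 4
13:15 end Hannah → 3
13:40 end Elena → 2
15:10 end Lucia → 1
15:25 end Yusuf → 0
17:35 start Ravi → 1
21:00 end Ravi → 0
Peak is 4, at 12:25 (Elena, Hannah, Lucia, Yusuf).

4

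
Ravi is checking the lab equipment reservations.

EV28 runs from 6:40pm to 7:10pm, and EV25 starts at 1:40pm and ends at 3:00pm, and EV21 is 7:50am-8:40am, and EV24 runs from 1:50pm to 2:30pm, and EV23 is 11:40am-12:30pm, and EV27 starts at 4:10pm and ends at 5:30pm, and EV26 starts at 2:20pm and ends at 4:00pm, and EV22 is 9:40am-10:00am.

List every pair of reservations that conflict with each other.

Sorted by start: EV21, EV22, EV23, EV25, EV24, EV26, EV27, EV28.
EV22 starts after EV21 ends; EV21 is clear from here.
EV23 starts after EV22 ends; EV22 is clear from here.
EV25 starts after EV23 ends; EV23 is clear from here.
EV24 starts before EV25 ends → EV25 and EV24 overlap.
EV26 starts before EV25 ends → EV25 and EV26 overlap.
EV27 starts after EV25 ends; EV25 is clear from here.
EV26 starts before EV24 ends → EV24 and EV26 overlap.
EV27 starts after EV24 ends; EV24 is clear from here.
EV27 starts after EV26 ends; EV26 is clear from here.
EV28 starts after EV27 ends.

EV24 & EV25, EV24 & EV26, EV25 & EV26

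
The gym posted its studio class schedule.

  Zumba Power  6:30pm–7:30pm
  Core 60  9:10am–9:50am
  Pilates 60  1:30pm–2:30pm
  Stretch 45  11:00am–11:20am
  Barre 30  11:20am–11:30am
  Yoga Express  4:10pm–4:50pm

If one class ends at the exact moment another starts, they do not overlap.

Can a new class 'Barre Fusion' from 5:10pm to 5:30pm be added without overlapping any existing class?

Yes — the slot is free

Core 60: ends 9:50am at or before Barre Fusion starts 5:10pm → clear.
Stretch 45: ends 11:20am at or before Barre Fusion starts 5:10pm → clear.
Barre 30: ends 11:30am at or before Barre Fusion starts 5:10pm → clear.
Pilates 60: ends 2:30pm at or before Barre Fusion starts 5:10pm → clear.
Yoga Express: ends 4:50pm at or before Barre Fusion starts 5:10pm → clear.
Zumba Power: starts 6:30pm at or after Barre Fusion ends 5:30pm → clear.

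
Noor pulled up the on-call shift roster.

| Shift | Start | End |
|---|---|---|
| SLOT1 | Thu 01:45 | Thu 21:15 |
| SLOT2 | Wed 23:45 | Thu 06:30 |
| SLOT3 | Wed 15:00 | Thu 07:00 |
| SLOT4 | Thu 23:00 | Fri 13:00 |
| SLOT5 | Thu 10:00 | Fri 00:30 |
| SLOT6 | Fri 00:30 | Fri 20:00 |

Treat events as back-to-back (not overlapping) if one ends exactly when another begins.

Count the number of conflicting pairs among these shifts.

Sorted by start: SLOT3, SLOT2, SLOT1, SLOT5, SLOT4, SLOT6.
SLOT2 starts before SLOT3 ends → SLOT3 and SLOT2 overlap.
SLOT1 starts before SLOT3 ends → SLOT3 and SLOT1 overlap.
SLOT5 starts after SLOT3 ends; SLOT3 is clear from here.
SLOT1 starts before SLOT2 ends → SLOT2 and SLOT1 overlap.
SLOT5 starts after SLOT2 ends; SLOT2 is clear from here.
SLOT5 starts before SLOT1 ends → SLOT1 and SLOT5 overlap.
SLOT4 starts after SLOT1 ends; SLOT1 is clear from here.
SLOT4 starts before SLOT5 ends → SLOT5 and SLOT4 overlap.
SLOT6 starts exactly when SLOT5 ends (back-to-back, no overlap).
SLOT6 starts before SLOT4 ends → SLOT4 and SLOT6 overlap.
Overlapping pairs: SLOT1 & SLOT2, SLOT1 & SLOT3, SLOT1 & SLOT5, SLOT2 & SLOT3, SLOT4 & SLOT5, SLOT4 & SLOT6 — 6 in total.

6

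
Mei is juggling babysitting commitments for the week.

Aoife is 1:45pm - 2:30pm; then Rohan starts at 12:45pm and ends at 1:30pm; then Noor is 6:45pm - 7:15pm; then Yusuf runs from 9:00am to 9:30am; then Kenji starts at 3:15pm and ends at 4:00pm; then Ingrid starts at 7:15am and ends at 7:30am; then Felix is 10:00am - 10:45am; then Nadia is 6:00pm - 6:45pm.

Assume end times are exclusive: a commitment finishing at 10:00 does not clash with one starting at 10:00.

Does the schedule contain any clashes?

Sorted by start: Ingrid, Yusuf, Felix, Rohan, Aoife, Kenji, Nadia, Noor.
Yusuf starts after Ingrid ends; Ingrid is clear from here.
Felix starts after Yusuf ends; Yusuf is clear from here.
Rohan starts after Felix ends; Felix is clear from here.
Aoife starts after Rohan ends; Rohan is clear from here.
Kenji starts after Aoife ends; Aoife is clear from here.
Nadia starts after Kenji ends; Kenji is clear from here.
Noor starts exactly when Nadia ends (back-to-back, no overlap).
Every pair is clear; the schedule has no overlaps.

No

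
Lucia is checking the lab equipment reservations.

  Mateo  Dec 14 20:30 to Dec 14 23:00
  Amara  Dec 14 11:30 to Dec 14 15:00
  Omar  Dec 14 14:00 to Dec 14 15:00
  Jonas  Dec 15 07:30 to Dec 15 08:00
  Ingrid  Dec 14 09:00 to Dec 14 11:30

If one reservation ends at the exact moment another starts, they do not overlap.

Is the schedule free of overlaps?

Sorted by start: Ingrid, Amara, Omar, Mateo, Jonas.
Amara starts exactly when Ingrid ends (back-to-back, no overlap), so nothing later overlaps Ingrid either.
Omar starts before Amara ends → Amara and Omar overlap.
That's a conflict, so the schedule is not conflict-free.

No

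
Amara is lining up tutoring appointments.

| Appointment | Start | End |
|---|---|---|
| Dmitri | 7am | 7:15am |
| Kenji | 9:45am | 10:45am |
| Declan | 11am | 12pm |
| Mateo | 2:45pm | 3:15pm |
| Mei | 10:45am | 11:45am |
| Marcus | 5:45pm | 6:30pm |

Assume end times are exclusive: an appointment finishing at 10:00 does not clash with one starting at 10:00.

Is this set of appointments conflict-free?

No

Sorted by start: Dmitri, Kenji, Mei, Declan, Mateo, Marcus.
Kenji starts after Dmitri ends — done with Dmitri.
Mei starts exactly when Kenji ends (back-to-back, no overlap) — done with Kenji.
Declan starts before Mei ends → Mei and Declan overlap.
That's a conflict, so the schedule is not conflict-free.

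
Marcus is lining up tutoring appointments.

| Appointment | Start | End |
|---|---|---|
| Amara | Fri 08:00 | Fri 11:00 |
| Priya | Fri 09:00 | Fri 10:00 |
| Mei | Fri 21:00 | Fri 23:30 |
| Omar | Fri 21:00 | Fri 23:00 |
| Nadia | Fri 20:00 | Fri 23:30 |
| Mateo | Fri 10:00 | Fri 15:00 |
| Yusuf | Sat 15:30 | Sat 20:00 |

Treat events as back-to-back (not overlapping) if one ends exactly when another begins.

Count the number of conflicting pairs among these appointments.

5

Sorted by start: Amara, Priya, Mateo, Nadia, Mei, Omar, Yusuf.
Priya starts before Amara ends → Amara and Priya overlap.
Mateo starts before Amara ends → Amara and Mateo overlap.
Nadia starts after Amara ends; Amara is clear from here.
Mateo starts exactly when Priya ends (back-to-back, no overlap); Priya is clear from here.
Nadia starts after Mateo ends; Mateo is clear from here.
Mei starts before Nadia ends → Nadia and Mei overlap.
Omar starts before Nadia ends → Nadia and Omar overlap.
Yusuf starts after Nadia ends.
Omar starts before Mei ends → Mei and Omar overlap.
Yusuf starts after Mei ends.
Yusuf starts after Omar ends.
Overlapping pairs: Amara & Mateo, Amara & Priya, Mei & Nadia, Mei & Omar, Nadia & Omar — 5 in total.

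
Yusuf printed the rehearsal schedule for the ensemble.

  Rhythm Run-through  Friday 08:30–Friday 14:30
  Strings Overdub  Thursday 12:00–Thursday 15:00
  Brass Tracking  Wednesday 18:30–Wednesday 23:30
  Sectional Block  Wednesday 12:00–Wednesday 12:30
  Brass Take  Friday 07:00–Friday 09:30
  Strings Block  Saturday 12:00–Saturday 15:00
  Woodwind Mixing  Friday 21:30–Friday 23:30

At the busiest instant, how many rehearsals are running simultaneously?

Walk through starts and ends in time order (an end at T is processed before a start at T):
Wednesday 12:00 start Sectional Block → 1
Wednesday 12:30 end Sectional Block → 0
Wednesday 18:30 start Brass Tracking → 1
Wednesday 23:30 end Brass Tracking → 0
Thursday 12:00 start Strings Overdub → 1
Thursday 15:00 end Strings Overdub → 0
Friday 07:00 start Brass Take → 1
Friday 08:30 start Rhythm Run-through → 2
Friday 09:30 end Brass Take → 1
Friday 14:30 end Rhythm Run-through → 0
Friday 21:30 start Woodwind Mixing → 1
Friday 23:30 end Woodwind Mixing → 0
Saturday 12:00 start Strings Block → 1
Saturday 15:00 end Strings Block → 0
Peak is 2, at Friday 08:30 (Brass Take, Rhythm Run-through).

2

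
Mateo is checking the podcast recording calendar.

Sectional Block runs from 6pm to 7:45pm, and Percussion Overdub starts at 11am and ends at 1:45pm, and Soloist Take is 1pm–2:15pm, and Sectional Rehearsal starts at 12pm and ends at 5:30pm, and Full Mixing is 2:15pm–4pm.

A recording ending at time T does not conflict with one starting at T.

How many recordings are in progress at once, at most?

Sweep the timeline, counting +1 at each start and −1 at each end (ends before starts at a tie):
11am start Percussion Overdub → 1
12pm start Sectional Rehearsal → 2
1pm start Soloist Take → 3
1:45pm end Percussion Overdub → 2
2:15pm end Soloist Take → 1
2:15pm start Full Mixing → 2
4pm end Full Mixing → 1
5:30pm end Sectional Rehearsal → 0
6pm start Sectional Block → 1
7:45pm end Sectional Block → 0
Peak is 3, at 1pm (Percussion Overdub, Sectional Rehearsal, Soloist Take).

3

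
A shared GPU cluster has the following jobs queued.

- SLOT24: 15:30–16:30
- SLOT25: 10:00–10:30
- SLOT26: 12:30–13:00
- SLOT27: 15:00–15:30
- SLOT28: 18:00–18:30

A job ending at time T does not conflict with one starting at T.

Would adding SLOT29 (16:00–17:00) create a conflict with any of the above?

Yes — it overlaps SLOT24

SLOT25: ends 10:30 at or before SLOT29 starts 16:00 → clear.
SLOT26: ends 13:00 at or before SLOT29 starts 16:00 → clear.
SLOT27: ends 15:30 at or before SLOT29 starts 16:00 → clear.
SLOT24: starts 15:30 before SLOT29 ends 17:00, and ends 16:30 after SLOT29 starts 16:00 → overlap.
SLOT28: starts 18:00 at or after SLOT29 ends 17:00 → clear.
SLOT29 overlaps SLOT24.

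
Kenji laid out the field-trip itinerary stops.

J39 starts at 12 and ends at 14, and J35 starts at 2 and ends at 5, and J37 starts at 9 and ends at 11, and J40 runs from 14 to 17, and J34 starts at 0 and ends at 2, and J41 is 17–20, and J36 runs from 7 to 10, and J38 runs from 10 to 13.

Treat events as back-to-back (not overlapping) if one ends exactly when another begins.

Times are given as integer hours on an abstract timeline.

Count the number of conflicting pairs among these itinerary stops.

Sorted by start: J34, J35, J36, J37, J38, J39, J40, J41.
J35 starts exactly when J34 ends (back-to-back, no overlap), so nothing later overlaps J34 either.
J36 starts after J35 ends, so nothing later overlaps J35 either.
J37 starts before J36 ends → J36 and J37 overlap.
J38 starts exactly when J36 ends (back-to-back, no overlap), so nothing later overlaps J36 either.
J38 starts before J37 ends → J37 and J38 overlap.
J39 starts after J37 ends, so nothing later overlaps J37 either.
J39 starts before J38 ends → J38 and J39 overlap.
J40 starts after J38 ends, so nothing later overlaps J38 either.
J40 starts exactly when J39 ends (back-to-back, no overlap), so nothing later overlaps J39 either.
J41 starts exactly when J40 ends (back-to-back, no overlap).
Overlapping pairs: J36 & J37, J37 & J38, J38 & J39 — 3 in total.

3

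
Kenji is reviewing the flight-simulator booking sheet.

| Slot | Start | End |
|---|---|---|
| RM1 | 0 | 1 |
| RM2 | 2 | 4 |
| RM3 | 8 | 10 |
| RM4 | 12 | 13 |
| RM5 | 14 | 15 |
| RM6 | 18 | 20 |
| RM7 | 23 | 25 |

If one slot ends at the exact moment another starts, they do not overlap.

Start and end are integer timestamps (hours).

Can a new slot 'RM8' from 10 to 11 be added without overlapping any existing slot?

Yes — the slot is free

RM1: ends 1 at or before RM8 starts 10 → clear.
RM2: ends 4 at or before RM8 starts 10 → clear.
RM3: ends 10 at or before RM8 starts 10 → clear.
RM4: starts 12 at or after RM8 ends 11 → clear.
RM5: starts 14 at or after RM8 ends 11 → clear.
RM6: starts 18 at or after RM8 ends 11 → clear.
RM7: starts 23 at or after RM8 ends 11 → clear.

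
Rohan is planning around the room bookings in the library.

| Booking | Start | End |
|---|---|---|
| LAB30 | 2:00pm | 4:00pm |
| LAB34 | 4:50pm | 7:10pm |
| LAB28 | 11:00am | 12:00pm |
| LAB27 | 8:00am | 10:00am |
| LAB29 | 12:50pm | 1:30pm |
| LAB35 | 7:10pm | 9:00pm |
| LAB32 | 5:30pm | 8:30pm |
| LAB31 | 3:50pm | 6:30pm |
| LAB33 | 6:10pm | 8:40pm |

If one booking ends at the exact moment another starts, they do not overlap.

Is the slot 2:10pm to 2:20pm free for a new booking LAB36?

LAB27: ends 10:00am at or before LAB36 starts 2:10pm → clear.
LAB28: ends 12:00pm at or before LAB36 starts 2:10pm → clear.
LAB29: ends 1:30pm at or before LAB36 starts 2:10pm → clear.
LAB30: starts 2:00pm before LAB36 ends 2:20pm, and ends 4:00pm after LAB36 starts 2:10pm → overlap.
LAB31: starts 3:50pm at or after LAB36 ends 2:20pm → clear.
LAB34: starts 4:50pm at or after LAB36 ends 2:20pm → clear.
LAB32: starts 5:30pm at or after LAB36 ends 2:20pm → clear.
LAB33: starts 6:10pm at or after LAB36 ends 2:20pm → clear.
LAB35: starts 7:10pm at or after LAB36 ends 2:20pm → clear.
LAB36 overlaps LAB30.

No — it overlaps LAB30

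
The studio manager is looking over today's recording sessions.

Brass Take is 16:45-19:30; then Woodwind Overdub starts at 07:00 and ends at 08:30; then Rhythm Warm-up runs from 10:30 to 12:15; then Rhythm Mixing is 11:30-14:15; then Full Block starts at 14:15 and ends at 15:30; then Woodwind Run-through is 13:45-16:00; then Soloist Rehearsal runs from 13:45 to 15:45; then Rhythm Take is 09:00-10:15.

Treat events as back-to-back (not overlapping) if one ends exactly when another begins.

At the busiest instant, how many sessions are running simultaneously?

Walk through starts and ends in time order (an end at T is processed before a start at T):
07:00 start Woodwind Overdub → 1
08:30 end Woodwind Overdub → 0
09:00 start Rhythm Take → 1
10:15 end Rhythm Take → 0
10:30 start Rhythm Warm-up → 1
11:30 start Rhythm Mixing → 2
12:15 end Rhythm Warm-up → 1
13:45 start Soloist Rehearsal → 2
13:45 start Woodwind Run-through → 3
14:15 end Rhythm Mixing → 2
14:15 start Full Block → 3
15:30 end Full Block → 2
15:45 end Soloist Rehearsal → 1
16:00 end Woodwind Run-through → 0
16:45 start Brass Take → 1
19:30 end Brass Take → 0
Peak is 3, at 13:45 (Rhythm Mixing, Soloist Rehearsal, Woodwind Run-through).

3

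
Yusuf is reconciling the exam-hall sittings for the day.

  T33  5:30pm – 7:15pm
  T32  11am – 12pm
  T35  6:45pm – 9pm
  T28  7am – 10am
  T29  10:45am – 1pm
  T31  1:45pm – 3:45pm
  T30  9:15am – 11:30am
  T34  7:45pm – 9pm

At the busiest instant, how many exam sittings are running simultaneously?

3

Sweep the timeline, counting +1 at each start and −1 at each end (ends before starts at a tie):
7am start T28 → 1
9:15am start T30 → 2
10am end T28 → 1
10:45am start T29 → 2
11am start T32 → 3
11:30am end T30 → 2
12pm end T32 → 1
1pm end T29 → 0
1:45pm start T31 → 1
3:45pm end T31 → 0
5:30pm start T33 → 1
6:45pm start T35 → 2
7:15pm end T33 → 1
7:45pm start T34 → 2
9pm end T34 → 1
9pm end T35 → 0
Peak is 3, at 11am (T29, T30, T32).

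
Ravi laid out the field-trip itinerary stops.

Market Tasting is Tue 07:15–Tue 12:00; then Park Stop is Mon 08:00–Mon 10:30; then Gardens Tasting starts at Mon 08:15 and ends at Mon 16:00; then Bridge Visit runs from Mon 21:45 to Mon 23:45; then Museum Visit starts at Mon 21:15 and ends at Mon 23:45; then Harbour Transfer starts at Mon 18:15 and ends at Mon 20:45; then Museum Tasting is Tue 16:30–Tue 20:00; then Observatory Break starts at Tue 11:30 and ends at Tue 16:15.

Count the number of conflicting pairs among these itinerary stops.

3

Sorted by start: Park Stop, Gardens Tasting, Harbour Transfer, Museum Visit, Bridge Visit, Market Tasting, Observatory Break, Museum Tasting.
Gardens Tasting starts before Park Stop ends → Park Stop and Gardens Tasting overlap.
Harbour Transfer starts after Park Stop ends, so nothing later overlaps Park Stop either.
Harbour Transfer starts after Gardens Tasting ends, so nothing later overlaps Gardens Tasting either.
Museum Visit starts after Harbour Transfer ends, so nothing later overlaps Harbour Transfer either.
Bridge Visit starts before Museum Visit ends → Museum Visit and Bridge Visit overlap.
Market Tasting starts after Museum Visit ends, so nothing later overlaps Museum Visit either.
Market Tasting starts after Bridge Visit ends, so nothing later overlaps Bridge Visit either.
Observatory Break starts before Market Tasting ends → Market Tasting and Observatory Break overlap.
Museum Tasting starts after Market Tasting ends.
Museum Tasting starts after Observatory Break ends.
Overlapping pairs: Bridge Visit & Museum Visit, Gardens Tasting & Park Stop, Market Tasting & Observatory Break — 3 in total.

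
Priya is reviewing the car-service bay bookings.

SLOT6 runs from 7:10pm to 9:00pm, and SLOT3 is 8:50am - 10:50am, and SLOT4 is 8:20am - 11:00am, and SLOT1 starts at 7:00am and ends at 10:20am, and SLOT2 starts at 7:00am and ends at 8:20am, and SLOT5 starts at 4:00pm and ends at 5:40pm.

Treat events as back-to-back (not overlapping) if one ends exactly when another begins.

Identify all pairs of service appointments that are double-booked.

Sorted by start: SLOT1, SLOT2, SLOT4, SLOT3, SLOT5, SLOT6.
SLOT2 starts before SLOT1 ends → SLOT1 and SLOT2 overlap.
SLOT4 starts before SLOT1 ends → SLOT1 and SLOT4 overlap.
SLOT3 starts before SLOT1 ends → SLOT1 and SLOT3 overlap.
SLOT5 starts after SLOT1 ends, so SLOT1 has no further overlaps.
SLOT4 starts exactly when SLOT2 ends (back-to-back, no overlap), so SLOT2 has no further overlaps.
SLOT3 starts before SLOT4 ends → SLOT4 and SLOT3 overlap.
SLOT5 starts after SLOT4 ends, so SLOT4 has no further overlaps.
SLOT5 starts after SLOT3 ends, so SLOT3 has no further overlaps.
SLOT6 starts after SLOT5 ends.

SLOT1 & SLOT2, SLOT1 & SLOT3, SLOT1 & SLOT4, SLOT3 & SLOT4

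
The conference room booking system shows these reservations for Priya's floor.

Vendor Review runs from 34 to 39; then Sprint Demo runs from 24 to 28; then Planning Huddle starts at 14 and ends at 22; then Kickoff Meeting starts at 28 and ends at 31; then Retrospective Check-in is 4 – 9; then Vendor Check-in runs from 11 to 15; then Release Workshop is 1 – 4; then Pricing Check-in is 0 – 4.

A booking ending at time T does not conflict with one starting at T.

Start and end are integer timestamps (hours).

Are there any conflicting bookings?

Sorted by start: Pricing Check-in, Release Workshop, Retrospective Check-in, Vendor Check-in, Planning Huddle, Sprint Demo, Kickoff Meeting, Vendor Review.
Release Workshop starts before Pricing Check-in ends → Pricing Check-in and Release Workshop overlap.
That's a conflict, so the schedule is not conflict-free.

Yes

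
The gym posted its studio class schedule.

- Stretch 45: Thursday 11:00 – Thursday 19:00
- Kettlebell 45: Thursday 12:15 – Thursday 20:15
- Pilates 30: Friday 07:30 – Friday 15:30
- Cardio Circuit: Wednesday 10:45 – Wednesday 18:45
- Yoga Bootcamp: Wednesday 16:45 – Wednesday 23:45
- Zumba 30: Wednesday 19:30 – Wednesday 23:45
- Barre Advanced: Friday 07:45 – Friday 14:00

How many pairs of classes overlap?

4

Sorted by start: Cardio Circuit, Yoga Bootcamp, Zumba 30, Stretch 45, Kettlebell 45, Pilates 30, Barre Advanced.
Yoga Bootcamp starts before Cardio Circuit ends → Cardio Circuit and Yoga Bootcamp overlap.
Zumba 30 starts after Cardio Circuit ends, so Cardio Circuit has no further overlaps.
Zumba 30 starts before Yoga Bootcamp ends → Yoga Bootcamp and Zumba 30 overlap.
Stretch 45 starts after Yoga Bootcamp ends, so Yoga Bootcamp has no further overlaps.
Stretch 45 starts after Zumba 30 ends, so Zumba 30 has no further overlaps.
Kettlebell 45 starts before Stretch 45 ends → Stretch 45 and Kettlebell 45 overlap.
Pilates 30 starts after Stretch 45 ends, so Stretch 45 has no further overlaps.
Pilates 30 starts after Kettlebell 45 ends, so Kettlebell 45 has no further overlaps.
Barre Advanced starts before Pilates 30 ends → Pilates 30 and Barre Advanced overlap.
Overlapping pairs: Barre Advanced & Pilates 30, Cardio Circuit & Yoga Bootcamp, Kettlebell 45 & Stretch 45, Yoga Bootcamp & Zumba 30 — 4 in total.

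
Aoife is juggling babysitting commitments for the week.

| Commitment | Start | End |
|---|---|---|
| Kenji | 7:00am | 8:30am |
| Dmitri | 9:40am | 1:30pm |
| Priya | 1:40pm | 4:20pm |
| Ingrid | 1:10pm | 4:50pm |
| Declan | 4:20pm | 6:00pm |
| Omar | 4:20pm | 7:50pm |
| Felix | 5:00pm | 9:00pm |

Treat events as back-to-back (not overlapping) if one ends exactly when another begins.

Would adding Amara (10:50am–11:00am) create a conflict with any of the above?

Yes — it overlaps Dmitri

Kenji: ends 8:30am at or before Amara starts 10:50am → clear.
Dmitri: starts 9:40am before Amara ends 11:00am, and ends 1:30pm after Amara starts 10:50am → overlap.
Ingrid: starts 1:10pm at or after Amara ends 11:00am → clear.
Priya: starts 1:40pm at or after Amara ends 11:00am → clear.
Declan: starts 4:20pm at or after Amara ends 11:00am → clear.
Omar: starts 4:20pm at or after Amara ends 11:00am → clear.
Felix: starts 5:00pm at or after Amara ends 11:00am → clear.
Amara overlaps Dmitri.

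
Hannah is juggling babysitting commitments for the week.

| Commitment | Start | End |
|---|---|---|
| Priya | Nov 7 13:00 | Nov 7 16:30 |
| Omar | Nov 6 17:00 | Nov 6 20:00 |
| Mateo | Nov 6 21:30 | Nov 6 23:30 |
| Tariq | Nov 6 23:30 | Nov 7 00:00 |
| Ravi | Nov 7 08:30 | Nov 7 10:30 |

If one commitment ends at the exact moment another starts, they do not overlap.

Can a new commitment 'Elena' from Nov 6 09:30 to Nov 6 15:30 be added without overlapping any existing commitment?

Omar: starts Nov 6 17:00 at or after Elena ends Nov 6 15:30 → clear.
Mateo: starts Nov 6 21:30 at or after Elena ends Nov 6 15:30 → clear.
Tariq: starts Nov 6 23:30 at or after Elena ends Nov 6 15:30 → clear.
Ravi: starts Nov 7 08:30 at or after Elena ends Nov 6 15:30 → clear.
Priya: starts Nov 7 13:00 at or after Elena ends Nov 6 15:30 → clear.

Yes — the slot is free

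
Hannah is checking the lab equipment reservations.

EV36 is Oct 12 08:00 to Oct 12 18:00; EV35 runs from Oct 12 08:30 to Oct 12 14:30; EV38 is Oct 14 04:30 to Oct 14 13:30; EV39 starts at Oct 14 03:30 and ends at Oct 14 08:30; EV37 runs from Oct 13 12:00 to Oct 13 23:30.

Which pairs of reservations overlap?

EV35 & EV36, EV38 & EV39

Sorted by start: EV36, EV35, EV37, EV39, EV38.
EV35 starts before EV36 ends → EV36 and EV35 overlap.
EV37 starts after EV36 ends — done with EV36.
EV37 starts after EV35 ends — done with EV35.
EV39 starts after EV37 ends — done with EV37.
EV38 starts before EV39 ends → EV39 and EV38 overlap.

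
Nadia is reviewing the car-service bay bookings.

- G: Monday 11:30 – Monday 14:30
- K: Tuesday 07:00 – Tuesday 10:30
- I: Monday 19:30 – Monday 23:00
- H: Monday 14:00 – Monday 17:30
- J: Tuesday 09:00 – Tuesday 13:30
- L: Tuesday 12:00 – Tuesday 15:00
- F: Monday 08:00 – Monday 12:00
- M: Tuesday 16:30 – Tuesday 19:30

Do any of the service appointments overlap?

Yes

Sorted by start: F, G, H, I, K, J, L, M.
G starts before F ends → F and G overlap.
That's a conflict, so the schedule is not conflict-free.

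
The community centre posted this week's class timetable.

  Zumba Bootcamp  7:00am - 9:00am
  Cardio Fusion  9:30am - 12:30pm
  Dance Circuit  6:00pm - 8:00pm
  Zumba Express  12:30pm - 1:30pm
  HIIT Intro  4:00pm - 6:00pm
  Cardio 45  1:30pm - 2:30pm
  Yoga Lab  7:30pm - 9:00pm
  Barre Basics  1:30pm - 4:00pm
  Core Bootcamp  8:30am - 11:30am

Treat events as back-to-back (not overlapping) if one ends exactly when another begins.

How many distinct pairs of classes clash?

Sorted by start: Zumba Bootcamp, Core Bootcamp, Cardio Fusion, Zumba Express, Barre Basics, Cardio 45, HIIT Intro, Dance Circuit, Yoga Lab.
Core Bootcamp starts before Zumba Bootcamp ends → Zumba Bootcamp and Core Bootcamp overlap.
Cardio Fusion starts after Zumba Bootcamp ends; Zumba Bootcamp is clear from here.
Cardio Fusion starts before Core Bootcamp ends → Core Bootcamp and Cardio Fusion overlap.
Zumba Express starts after Core Bootcamp ends; Core Bootcamp is clear from here.
Zumba Express starts exactly when Cardio Fusion ends (back-to-back, no overlap); Cardio Fusion is clear from here.
Barre Basics starts exactly when Zumba Express ends (back-to-back, no overlap); Zumba Express is clear from here.
Cardio 45 starts before Barre Basics ends → Barre Basics and Cardio 45 overlap.
HIIT Intro starts exactly when Barre Basics ends (back-to-back, no overlap); Barre Basics is clear from here.
HIIT Intro starts after Cardio 45 ends; Cardio 45 is clear from here.
Dance Circuit starts exactly when HIIT Intro ends (back-to-back, no overlap); HIIT Intro is clear from here.
Yoga Lab starts before Dance Circuit ends → Dance Circuit and Yoga Lab overlap.
Overlapping pairs: Barre Basics & Cardio 45, Cardio Fusion & Core Bootcamp, Core Bootcamp & Zumba Bootcamp, Dance Circuit & Yoga Lab — 4 in total.

4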